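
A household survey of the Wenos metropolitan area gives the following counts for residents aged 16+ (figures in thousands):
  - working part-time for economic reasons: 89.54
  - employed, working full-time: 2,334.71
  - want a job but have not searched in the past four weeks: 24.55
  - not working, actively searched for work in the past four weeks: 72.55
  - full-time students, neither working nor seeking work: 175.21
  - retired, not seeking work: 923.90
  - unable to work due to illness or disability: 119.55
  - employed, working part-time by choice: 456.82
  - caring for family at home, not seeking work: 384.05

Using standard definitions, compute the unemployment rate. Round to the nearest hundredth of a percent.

Unemployment rate ≈ 2.46%.

Employed = 89.54 + 2,334.71 + 456.82 = 2,881.07 thousand (anyone who worked, including part-time for economic reasons, counts as employed).
Unemployed = 72.55 thousand.
Labor force = 2,881.07 + 72.55 = 2,953.62 thousand.
Unemployment rate = 72.55 / 2,953.62 = 2.46%.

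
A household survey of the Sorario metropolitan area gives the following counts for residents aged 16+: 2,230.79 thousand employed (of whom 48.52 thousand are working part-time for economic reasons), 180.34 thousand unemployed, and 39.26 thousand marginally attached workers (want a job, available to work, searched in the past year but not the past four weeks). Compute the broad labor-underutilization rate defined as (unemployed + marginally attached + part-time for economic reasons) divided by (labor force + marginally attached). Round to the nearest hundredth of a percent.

Broad underutilization rate ≈ 10.94%.

Labor force = 2,230.79 + 180.34 = 2,411.13 thousand.
Numerator = 180.34 + 39.26 + 48.52 = 268.12 thousand.
Denominator = 2,411.13 + 39.26 = 2,450.39 thousand.
Broad rate = 268.12 / 2,450.39 = 10.94%.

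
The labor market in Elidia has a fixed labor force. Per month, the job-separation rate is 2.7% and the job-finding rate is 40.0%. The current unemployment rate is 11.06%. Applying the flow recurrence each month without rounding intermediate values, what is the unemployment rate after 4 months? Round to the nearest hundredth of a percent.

With a fixed labor force, u_{t+1} = u_t + s·(1−u_t) − f·u_t = u_t·(1−s−f) + s.
Here 1−s−f = 0.573 and s = 0.027.
u_1 = 0.110600 × 0.573 + 0.027 = 0.090374.
u_2 = 0.090374 × 0.573 + 0.027 = 0.078784.
u_3 = 0.078784 × 0.573 + 0.027 = 0.072143.
u_4 = 0.072143 × 0.573 + 0.027 = 0.068338.

Unemployment rate after four months ≈ 6.83%.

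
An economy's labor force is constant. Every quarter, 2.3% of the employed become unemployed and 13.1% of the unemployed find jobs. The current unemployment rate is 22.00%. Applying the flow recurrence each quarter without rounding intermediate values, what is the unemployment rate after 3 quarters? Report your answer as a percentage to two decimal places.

With a fixed labor force, u_{t+1} = u_t + s·(1−u_t) − f·u_t = u_t·(1−s−f) + s.
Here 1−s−f = 0.846 and s = 0.023.
u_1 = 0.220000 × 0.846 + 0.023 = 0.209120.
u_2 = 0.209120 × 0.846 + 0.023 = 0.199916.
u_3 = 0.199916 × 0.846 + 0.023 = 0.192129.

Unemployment rate after three quarters ≈ 19.21%.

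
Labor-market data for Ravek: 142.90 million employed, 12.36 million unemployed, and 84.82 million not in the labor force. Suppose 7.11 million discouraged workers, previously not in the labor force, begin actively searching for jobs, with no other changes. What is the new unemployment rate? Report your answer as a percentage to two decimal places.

Initially, labor force = 142.90 + 12.36 = 155.26 million, so u = 12.36/155.26 = 7.96%.
After the change, unemployed and labor force both rise by 7.11 → E = 142.90, U = 19.47, labor force = 162.37 million.
New unemployment rate = 19.47 / 162.37 = 11.99%.

New unemployment rate ≈ 11.99%.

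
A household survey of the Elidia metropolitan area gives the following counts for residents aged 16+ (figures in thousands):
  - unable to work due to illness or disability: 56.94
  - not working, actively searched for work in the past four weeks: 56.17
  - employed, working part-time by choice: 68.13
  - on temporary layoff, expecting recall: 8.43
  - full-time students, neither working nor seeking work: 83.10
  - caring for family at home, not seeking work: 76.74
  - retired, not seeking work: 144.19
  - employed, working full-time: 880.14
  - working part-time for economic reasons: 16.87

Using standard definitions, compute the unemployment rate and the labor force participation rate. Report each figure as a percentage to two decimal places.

Employed = 68.13 + 880.14 + 16.87 = 965.14 thousand (anyone who worked, including part-time for economic reasons, counts as employed).
Unemployed = 56.17 + 8.43 = 64.60 thousand (jobless and actively searching, or on temporary layoff).
Labor force = 965.14 + 64.60 = 1,029.74 thousand.
Not in labor force = 56.94 + 83.10 + 76.74 + 144.19 = 360.97 thousand (those not working and not actively searching are outside the labor force).
Civilian working-age population = 1,029.74 + 360.97 = 1,390.71 thousand.
Unemployment rate = 64.60 / 1,029.74 = 6.27%.
Labor force participation rate = 1,029.74 / 1,390.71 = 74.04%.

Unemployment rate ≈ 6.27%; labor force participation rate ≈ 74.04%.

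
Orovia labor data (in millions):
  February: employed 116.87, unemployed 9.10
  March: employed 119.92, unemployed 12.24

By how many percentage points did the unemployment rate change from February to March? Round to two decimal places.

February: labor force = 116.87 + 9.10 = 125.97; u = 9.10/125.97 = 7.22%.
March: labor force = 119.92 + 12.24 = 132.16; u = 12.24/132.16 = 9.26%.
Change = 9.26% − 7.22% = +2.04 pp.

The unemployment rate changed by +2.04 percentage points.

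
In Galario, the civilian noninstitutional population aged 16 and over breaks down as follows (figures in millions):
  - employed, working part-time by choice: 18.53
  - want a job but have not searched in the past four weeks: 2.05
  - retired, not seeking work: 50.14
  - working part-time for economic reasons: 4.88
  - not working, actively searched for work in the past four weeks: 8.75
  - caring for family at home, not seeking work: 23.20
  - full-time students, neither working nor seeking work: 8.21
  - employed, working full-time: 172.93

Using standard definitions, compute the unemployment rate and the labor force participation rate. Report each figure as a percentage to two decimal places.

Employed = 18.53 + 4.88 + 172.93 = 196.34 million (anyone who worked, including part-time for economic reasons, counts as employed).
Unemployed = 8.75 million.
Labor force = 196.34 + 8.75 = 205.09 million.
Not in labor force = 2.05 + 50.14 + 23.20 + 8.21 = 83.60 million (those not working and not actively searching are outside the labor force — including those who want a job but have given up searching).
Civilian working-age population = 205.09 + 83.60 = 288.69 million.
Unemployment rate = 8.75 / 205.09 = 4.27%.
Labor force participation rate = 205.09 / 288.69 = 71.04%.

Unemployment rate ≈ 4.27%; labor force participation rate ≈ 71.04%.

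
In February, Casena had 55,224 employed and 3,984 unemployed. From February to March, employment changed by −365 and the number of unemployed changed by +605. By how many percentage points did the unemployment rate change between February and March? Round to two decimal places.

February: labor force = 55,224 + 3,984 = 59,208; u = 3,984/59,208 = 6.73%.
March: labor force = 54,859 + 4,589 = 59,448; u = 4,589/59,448 = 7.72%.
Change = 7.72% − 6.73% = +0.99 pp.

The unemployment rate changed by +0.99 percentage points.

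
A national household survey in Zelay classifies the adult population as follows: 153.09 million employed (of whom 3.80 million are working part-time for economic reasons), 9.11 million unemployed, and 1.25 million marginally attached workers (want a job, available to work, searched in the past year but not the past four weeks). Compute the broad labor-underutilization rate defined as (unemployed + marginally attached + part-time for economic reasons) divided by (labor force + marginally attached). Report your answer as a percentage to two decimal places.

Labor force = 153.09 + 9.11 = 162.20 million.
Numerator = 9.11 + 1.25 + 3.80 = 14.16 million.
Denominator = 162.20 + 1.25 = 163.45 million.
Broad rate = 14.16 / 163.45 = 8.66%.

Broad underutilization rate ≈ 8.66%.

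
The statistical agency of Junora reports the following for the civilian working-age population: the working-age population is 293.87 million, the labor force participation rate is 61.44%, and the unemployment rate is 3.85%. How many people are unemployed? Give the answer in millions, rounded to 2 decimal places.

Labor force = 0.6144 × 293.87 = 180.55 million.
Unemployed = 0.0385 × 180.55 ≈ 6.95 million.

About 6.95 million are unemployed.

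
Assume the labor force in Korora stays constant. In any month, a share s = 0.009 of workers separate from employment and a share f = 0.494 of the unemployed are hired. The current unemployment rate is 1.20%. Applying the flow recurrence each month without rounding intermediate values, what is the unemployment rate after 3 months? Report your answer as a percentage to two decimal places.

With a fixed labor force, u_{t+1} = u_t + s·(1−u_t) − f·u_t = u_t·(1−s−f) + s.
Here 1−s−f = 0.497 and s = 0.009.
u_1 = 0.012000 × 0.497 + 0.009 = 0.014964.
u_2 = 0.014964 × 0.497 + 0.009 = 0.016437.
u_3 = 0.016437 × 0.497 + 0.009 = 0.017169.

Unemployment rate after three months ≈ 1.72%.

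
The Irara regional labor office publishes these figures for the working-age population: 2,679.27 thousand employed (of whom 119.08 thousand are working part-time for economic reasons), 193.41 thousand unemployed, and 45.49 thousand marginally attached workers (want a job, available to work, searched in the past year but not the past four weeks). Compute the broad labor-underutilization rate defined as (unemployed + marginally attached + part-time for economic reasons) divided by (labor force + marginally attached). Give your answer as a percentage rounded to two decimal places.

Labor force = 2,679.27 + 193.41 = 2,872.68 thousand.
Numerator = 193.41 + 45.49 + 119.08 = 357.98 thousand.
Denominator = 2,872.68 + 45.49 = 2,918.17 thousand.
Broad rate = 357.98 / 2,918.17 = 12.27%.

Broad underutilization rate ≈ 12.27%.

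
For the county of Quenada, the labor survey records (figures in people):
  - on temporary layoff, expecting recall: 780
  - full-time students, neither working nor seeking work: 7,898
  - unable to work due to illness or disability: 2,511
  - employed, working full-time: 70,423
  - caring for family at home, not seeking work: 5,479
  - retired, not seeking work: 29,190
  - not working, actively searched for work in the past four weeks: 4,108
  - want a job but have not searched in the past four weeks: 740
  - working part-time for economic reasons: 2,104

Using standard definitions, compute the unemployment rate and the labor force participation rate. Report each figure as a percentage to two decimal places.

Employed = 70,423 + 2,104 = 72,527 (anyone who worked, including part-time for economic reasons, counts as employed).
Unemployed = 780 + 4,108 = 4,888 (jobless and actively searching, or on temporary layoff).
Labor force = 72,527 + 4,888 = 77,415.
Not in labor force = 7,898 + 2,511 + 5,479 + 29,190 + 740 = 45,818 (those not working and not actively searching are outside the labor force — including those who want a job but have given up searching).
Civilian working-age population = 77,415 + 45,818 = 123,233.
Unemployment rate = 4,888 / 77,415 = 6.31%.
Labor force participation rate = 77,415 / 123,233 = 62.82%.

Unemployment rate ≈ 6.31%; labor force participation rate ≈ 62.82%.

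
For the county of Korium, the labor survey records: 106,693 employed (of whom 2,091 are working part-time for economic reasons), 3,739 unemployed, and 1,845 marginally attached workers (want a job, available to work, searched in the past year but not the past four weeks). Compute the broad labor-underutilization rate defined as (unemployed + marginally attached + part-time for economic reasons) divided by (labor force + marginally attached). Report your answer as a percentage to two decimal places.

Labor force = 106,693 + 3,739 = 110,432.
Numerator = 3,739 + 1,845 + 2,091 = 7,675.
Denominator = 110,432 + 1,845 = 112,277.
Broad rate = 7,675 / 112,277 = 6.84%.

Broad underutilization rate ≈ 6.84%.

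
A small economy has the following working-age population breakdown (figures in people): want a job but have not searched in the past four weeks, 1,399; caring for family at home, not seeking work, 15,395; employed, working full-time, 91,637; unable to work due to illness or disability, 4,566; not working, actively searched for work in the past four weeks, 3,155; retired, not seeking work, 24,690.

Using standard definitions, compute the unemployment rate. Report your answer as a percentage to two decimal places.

Unemployment rate ≈ 3.33%.

Employed = 91,637.
Unemployed = 3,155.
Labor force = 91,637 + 3,155 = 94,792.
Unemployment rate = 3,155 / 94,792 = 3.33%.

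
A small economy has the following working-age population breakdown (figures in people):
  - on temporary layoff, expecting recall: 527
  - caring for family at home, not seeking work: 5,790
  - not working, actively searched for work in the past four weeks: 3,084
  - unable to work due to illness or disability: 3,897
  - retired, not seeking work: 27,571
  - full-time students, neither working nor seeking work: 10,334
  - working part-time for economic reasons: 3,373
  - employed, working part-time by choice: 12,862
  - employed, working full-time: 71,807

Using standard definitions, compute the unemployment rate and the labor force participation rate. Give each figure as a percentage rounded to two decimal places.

Unemployment rate ≈ 3.94%; labor force participation rate ≈ 65.82%.

Employed = 3,373 + 12,862 + 71,807 = 88,042 (anyone who worked, including part-time for economic reasons, counts as employed).
Unemployed = 527 + 3,084 = 3,611 (jobless and actively searching, or on temporary layoff).
Labor force = 88,042 + 3,611 = 91,653.
Not in labor force = 5,790 + 3,897 + 27,571 + 10,334 = 47,592 (those not working and not actively searching are outside the labor force).
Civilian working-age population = 91,653 + 47,592 = 139,245.
Unemployment rate = 3,611 / 91,653 = 3.94%.
Labor force participation rate = 91,653 / 139,245 = 65.82%.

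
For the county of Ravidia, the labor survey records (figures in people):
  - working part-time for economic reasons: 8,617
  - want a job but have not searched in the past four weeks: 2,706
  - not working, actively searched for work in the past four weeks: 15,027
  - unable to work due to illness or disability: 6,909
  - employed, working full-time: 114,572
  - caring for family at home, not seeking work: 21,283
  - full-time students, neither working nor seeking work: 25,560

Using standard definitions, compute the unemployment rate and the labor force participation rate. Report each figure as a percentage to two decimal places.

Unemployment rate ≈ 10.87%; labor force participation rate ≈ 71.00%.

Employed = 8,617 + 114,572 = 123,189 (anyone who worked, including part-time for economic reasons, counts as employed).
Unemployed = 15,027.
Labor force = 123,189 + 15,027 = 138,216.
Not in labor force = 2,706 + 6,909 + 21,283 + 25,560 = 56,458 (those not working and not actively searching are outside the labor force — including those who want a job but have given up searching).
Civilian working-age population = 138,216 + 56,458 = 194,674.
Unemployment rate = 15,027 / 138,216 = 10.87%.
Labor force participation rate = 138,216 / 194,674 = 71.00%.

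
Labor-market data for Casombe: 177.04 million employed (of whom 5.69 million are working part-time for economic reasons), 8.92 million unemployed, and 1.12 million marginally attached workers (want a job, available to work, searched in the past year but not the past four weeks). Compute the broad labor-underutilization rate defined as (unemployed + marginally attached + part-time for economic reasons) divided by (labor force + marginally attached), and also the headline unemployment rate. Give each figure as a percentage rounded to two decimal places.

Labor force = 177.04 + 8.92 = 185.96 million.
Numerator = 8.92 + 1.12 + 5.69 = 15.73 million.
Denominator = 185.96 + 1.12 = 187.08 million.
Broad rate = 15.73 / 187.08 = 8.41%.
Headline unemployment rate = 8.92 / 185.96 = 4.80%.

Broad underutilization rate ≈ 8.41%; headline unemployment rate ≈ 4.80%.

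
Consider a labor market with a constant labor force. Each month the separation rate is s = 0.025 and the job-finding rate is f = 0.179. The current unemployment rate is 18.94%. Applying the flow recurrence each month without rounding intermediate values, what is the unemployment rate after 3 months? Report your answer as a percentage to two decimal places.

Unemployment rate after three months ≈ 15.63%.

With a fixed labor force, u_{t+1} = u_t + s·(1−u_t) − f·u_t = u_t·(1−s−f) + s.
Here 1−s−f = 0.796 and s = 0.025.
u_1 = 0.189400 × 0.796 + 0.025 = 0.175762.
u_2 = 0.175762 × 0.796 + 0.025 = 0.164907.
u_3 = 0.164907 × 0.796 + 0.025 = 0.156266.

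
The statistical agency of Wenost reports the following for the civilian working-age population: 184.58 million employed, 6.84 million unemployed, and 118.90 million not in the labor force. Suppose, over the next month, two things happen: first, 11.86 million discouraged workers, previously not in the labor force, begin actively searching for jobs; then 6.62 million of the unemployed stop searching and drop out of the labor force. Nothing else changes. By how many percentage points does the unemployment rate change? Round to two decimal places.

Initially, labor force = 184.58 + 6.84 = 191.42 million, so u = 6.84/191.42 = 3.57%.
After the first change, unemployed and labor force both rise by 11.86 → E = 184.58, U = 18.70, labor force = 203.28 million.
After the second change, unemployed and labor force both fall by 6.62 → E = 184.58, U = 12.08, labor force = 196.66 million.
New unemployment rate = 12.08 / 196.66 = 6.14%.
Change = 6.14% − 3.57% = +2.57 percentage points.

The unemployment rate changes by +2.57 percentage points.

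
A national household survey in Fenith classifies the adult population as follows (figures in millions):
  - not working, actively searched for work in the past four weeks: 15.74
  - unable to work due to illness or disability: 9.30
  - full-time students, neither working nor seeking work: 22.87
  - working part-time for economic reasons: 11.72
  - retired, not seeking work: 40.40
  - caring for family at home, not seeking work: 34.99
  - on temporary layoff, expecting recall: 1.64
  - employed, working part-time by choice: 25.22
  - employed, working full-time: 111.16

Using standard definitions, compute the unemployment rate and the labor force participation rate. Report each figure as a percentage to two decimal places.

Unemployment rate ≈ 10.50%; labor force participation rate ≈ 60.61%.

Employed = 11.72 + 25.22 + 111.16 = 148.10 million (anyone who worked, including part-time for economic reasons, counts as employed).
Unemployed = 15.74 + 1.64 = 17.38 million (jobless and actively searching, or on temporary layoff).
Labor force = 148.10 + 17.38 = 165.48 million.
Not in labor force = 9.30 + 22.87 + 40.40 + 34.99 = 107.56 million (those not working and not actively searching are outside the labor force).
Civilian working-age population = 165.48 + 107.56 = 273.04 million.
Unemployment rate = 17.38 / 165.48 = 10.50%.
Labor force participation rate = 165.48 / 273.04 = 60.61%.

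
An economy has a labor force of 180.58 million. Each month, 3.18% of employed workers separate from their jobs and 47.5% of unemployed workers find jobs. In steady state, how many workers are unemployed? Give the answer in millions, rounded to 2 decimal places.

Steady-state unemployment rate u* = s/(s+f) = 3.18/(3.18+47.5) = 0.062747.
Unemployed = u* × labor force = 0.062747 × 180.58 ≈ 11.33 million.

About 11.33 million are unemployed in steady state.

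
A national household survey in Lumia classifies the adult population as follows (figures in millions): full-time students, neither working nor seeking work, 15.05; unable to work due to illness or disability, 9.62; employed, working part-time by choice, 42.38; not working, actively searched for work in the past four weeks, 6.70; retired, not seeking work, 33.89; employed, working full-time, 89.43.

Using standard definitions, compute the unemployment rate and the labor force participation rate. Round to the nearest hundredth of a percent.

Unemployment rate ≈ 4.84%; labor force participation rate ≈ 70.28%.

Employed = 42.38 + 89.43 = 131.81 million.
Unemployed = 6.70 million.
Labor force = 131.81 + 6.70 = 138.51 million.
Not in labor force = 15.05 + 9.62 + 33.89 = 58.56 million (those not working and not actively searching are outside the labor force).
Civilian working-age population = 138.51 + 58.56 = 197.07 million.
Unemployment rate = 6.70 / 138.51 = 4.84%.
Labor force participation rate = 138.51 / 197.07 = 70.28%.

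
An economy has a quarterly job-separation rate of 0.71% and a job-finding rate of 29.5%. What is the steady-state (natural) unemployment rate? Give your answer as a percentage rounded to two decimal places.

Steady-state unemployment rate ≈ 2.35%.

At steady state the flows balance: s·E = f·U, so U/(E+U) = s/(s+f).
u* = 0.71 / (0.71 + 29.5) = 0.71 / 30.21 = 2.35%.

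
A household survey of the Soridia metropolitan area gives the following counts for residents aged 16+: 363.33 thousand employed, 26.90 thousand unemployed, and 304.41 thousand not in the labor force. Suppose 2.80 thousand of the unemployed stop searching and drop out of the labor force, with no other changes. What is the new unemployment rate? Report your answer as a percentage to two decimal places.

New unemployment rate ≈ 6.22%.

Initially, labor force = 363.33 + 26.90 = 390.23 thousand, so u = 26.90/390.23 = 6.89%.
After the change, unemployed and labor force both fall by 2.80 → E = 363.33, U = 24.10, labor force = 387.43 thousand.
New unemployment rate = 24.10 / 387.43 = 6.22%.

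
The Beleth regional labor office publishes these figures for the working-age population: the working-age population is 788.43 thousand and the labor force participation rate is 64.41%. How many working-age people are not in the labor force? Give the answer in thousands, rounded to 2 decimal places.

Share not in the labor force = 1 − 0.6441 = 0.3559.
Not in labor force = 0.3559 × 788.43 ≈ 280.60 thousand.

About 280.60 thousand are not in the labor force.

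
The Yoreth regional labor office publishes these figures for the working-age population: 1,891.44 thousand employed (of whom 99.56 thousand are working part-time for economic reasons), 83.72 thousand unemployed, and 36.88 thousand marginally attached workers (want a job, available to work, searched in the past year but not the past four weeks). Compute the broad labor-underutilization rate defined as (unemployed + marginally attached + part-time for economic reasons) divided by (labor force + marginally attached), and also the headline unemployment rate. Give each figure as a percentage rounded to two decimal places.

Labor force = 1,891.44 + 83.72 = 1,975.16 thousand.
Numerator = 83.72 + 36.88 + 99.56 = 220.16 thousand.
Denominator = 1,975.16 + 36.88 = 2,012.04 thousand.
Broad rate = 220.16 / 2,012.04 = 10.94%.
Headline unemployment rate = 83.72 / 1,975.16 = 4.24%.

Broad underutilization rate ≈ 10.94%; headline unemployment rate ≈ 4.24%.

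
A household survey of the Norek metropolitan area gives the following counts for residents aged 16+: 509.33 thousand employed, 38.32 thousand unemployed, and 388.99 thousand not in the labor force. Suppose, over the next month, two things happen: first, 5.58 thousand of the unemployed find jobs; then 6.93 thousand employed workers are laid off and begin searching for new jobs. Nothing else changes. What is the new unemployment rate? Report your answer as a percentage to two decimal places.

New unemployment rate ≈ 7.24%.

Initially, labor force = 509.33 + 38.32 = 547.65 thousand, so u = 38.32/547.65 = 7.00%.
After the first change, unemployed falls and employed rises by 5.58; labor force unchanged → E = 514.91, U = 32.74, labor force = 547.65 thousand.
After the second change, employed falls and unemployed rises by 6.93; labor force unchanged → E = 507.98, U = 39.67, labor force = 547.65 thousand.
New unemployment rate = 39.67 / 547.65 = 7.24%.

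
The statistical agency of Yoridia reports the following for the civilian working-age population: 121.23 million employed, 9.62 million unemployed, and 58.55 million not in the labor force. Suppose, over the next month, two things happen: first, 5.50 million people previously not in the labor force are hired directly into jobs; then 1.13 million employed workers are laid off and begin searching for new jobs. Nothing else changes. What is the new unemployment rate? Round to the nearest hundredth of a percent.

New unemployment rate ≈ 7.88%.

Initially, labor force = 121.23 + 9.62 = 130.85 million, so u = 9.62/130.85 = 7.35%.
After the first change, employed and labor force both rise by 5.50; unemployed unchanged → E = 126.73, U = 9.62, labor force = 136.35 million.
After the second change, employed falls and unemployed rises by 1.13; labor force unchanged → E = 125.60, U = 10.75, labor force = 136.35 million.
New unemployment rate = 10.75 / 136.35 = 7.88%.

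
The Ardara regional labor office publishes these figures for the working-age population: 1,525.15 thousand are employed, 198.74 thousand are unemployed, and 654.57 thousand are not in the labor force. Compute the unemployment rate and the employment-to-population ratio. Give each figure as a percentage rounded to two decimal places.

Labor force = employed + unemployed = 1,525.15 + 198.74 = 1,723.89 thousand.
Working-age population = 1,723.89 + 654.57 = 2,378.46 thousand.
Unemployment rate = 198.74 / 1,723.89 = 11.53%.
Employment-population ratio = 1,525.15 / 2,378.46 = 64.12%.

Unemployment rate ≈ 11.53%; employment-population ratio ≈ 64.12%.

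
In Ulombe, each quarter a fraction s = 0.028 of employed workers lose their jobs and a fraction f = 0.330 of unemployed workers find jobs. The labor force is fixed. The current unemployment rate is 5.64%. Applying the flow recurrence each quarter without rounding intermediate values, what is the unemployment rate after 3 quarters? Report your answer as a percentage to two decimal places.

With a fixed labor force, u_{t+1} = u_t + s·(1−u_t) − f·u_t = u_t·(1−s−f) + s.
Here 1−s−f = 0.642 and s = 0.028.
u_1 = 0.056400 × 0.642 + 0.028 = 0.064209.
u_2 = 0.064209 × 0.642 + 0.028 = 0.069222.
u_3 = 0.069222 × 0.642 + 0.028 = 0.072441.

Unemployment rate after three quarters ≈ 7.24%.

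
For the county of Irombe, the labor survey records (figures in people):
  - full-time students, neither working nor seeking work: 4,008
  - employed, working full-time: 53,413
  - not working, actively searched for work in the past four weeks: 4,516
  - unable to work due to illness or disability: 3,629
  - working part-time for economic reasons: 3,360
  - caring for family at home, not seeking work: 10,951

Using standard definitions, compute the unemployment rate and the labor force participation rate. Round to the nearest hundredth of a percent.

Unemployment rate ≈ 7.37%; labor force participation rate ≈ 76.73%.

Employed = 53,413 + 3,360 = 56,773 (anyone who worked, including part-time for economic reasons, counts as employed).
Unemployed = 4,516.
Labor force = 56,773 + 4,516 = 61,289.
Not in labor force = 4,008 + 3,629 + 10,951 = 18,588 (those not working and not actively searching are outside the labor force).
Civilian working-age population = 61,289 + 18,588 = 79,877.
Unemployment rate = 4,516 / 61,289 = 7.37%.
Labor force participation rate = 61,289 / 79,877 = 76.73%.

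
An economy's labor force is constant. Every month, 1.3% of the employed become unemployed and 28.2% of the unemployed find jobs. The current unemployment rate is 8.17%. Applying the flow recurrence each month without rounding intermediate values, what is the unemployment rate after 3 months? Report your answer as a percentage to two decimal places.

Unemployment rate after three months ≈ 5.73%.

With a fixed labor force, u_{t+1} = u_t + s·(1−u_t) − f·u_t = u_t·(1−s−f) + s.
Here 1−s−f = 0.705 and s = 0.013.
u_1 = 0.081700 × 0.705 + 0.013 = 0.070598.
u_2 = 0.070598 × 0.705 + 0.013 = 0.062772.
u_3 = 0.062772 × 0.705 + 0.013 = 0.057254.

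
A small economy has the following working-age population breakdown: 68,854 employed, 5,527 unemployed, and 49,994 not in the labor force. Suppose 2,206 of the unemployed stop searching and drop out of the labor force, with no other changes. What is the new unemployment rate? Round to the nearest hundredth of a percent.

New unemployment rate ≈ 4.60%.

Initially, labor force = 68,854 + 5,527 = 74,381, so u = 5,527/74,381 = 7.43%.
After the change, unemployed and labor force both fall by 2,206 → E = 68,854, U = 3,321, labor force = 72,175.
New unemployment rate = 3,321 / 72,175 = 4.60%.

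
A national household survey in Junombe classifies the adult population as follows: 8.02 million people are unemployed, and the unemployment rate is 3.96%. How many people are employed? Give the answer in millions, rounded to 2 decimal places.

About 194.51 million are employed.

Labor force = U / u = 8.02 / 0.0396 ≈ 202.53 million.
Employed = labor force − unemployed = 202.53 − 8.02 = 194.51 million.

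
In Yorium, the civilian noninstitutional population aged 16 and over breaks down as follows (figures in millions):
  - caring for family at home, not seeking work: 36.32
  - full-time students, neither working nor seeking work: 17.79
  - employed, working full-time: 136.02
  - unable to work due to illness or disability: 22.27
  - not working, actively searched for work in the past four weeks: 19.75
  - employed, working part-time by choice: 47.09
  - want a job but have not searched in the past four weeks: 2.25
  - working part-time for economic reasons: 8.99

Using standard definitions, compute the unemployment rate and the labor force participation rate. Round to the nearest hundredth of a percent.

Unemployment rate ≈ 9.32%; labor force participation rate ≈ 72.93%.

Employed = 136.02 + 47.09 + 8.99 = 192.10 million (anyone who worked, including part-time for economic reasons, counts as employed).
Unemployed = 19.75 million.
Labor force = 192.10 + 19.75 = 211.85 million.
Not in labor force = 36.32 + 17.79 + 22.27 + 2.25 = 78.63 million (those not working and not actively searching are outside the labor force — including those who want a job but have given up searching).
Civilian working-age population = 211.85 + 78.63 = 290.48 million.
Unemployment rate = 19.75 / 211.85 = 9.32%.
Labor force participation rate = 211.85 / 290.48 = 72.93%.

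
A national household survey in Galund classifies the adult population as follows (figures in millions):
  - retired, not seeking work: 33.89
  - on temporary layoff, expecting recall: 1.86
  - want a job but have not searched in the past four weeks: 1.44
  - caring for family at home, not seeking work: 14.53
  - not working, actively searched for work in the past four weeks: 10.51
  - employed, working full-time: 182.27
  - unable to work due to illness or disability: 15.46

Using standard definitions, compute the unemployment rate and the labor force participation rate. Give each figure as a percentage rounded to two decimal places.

Employed = 182.27 million.
Unemployed = 1.86 + 10.51 = 12.37 million (jobless and actively searching, or on temporary layoff).
Labor force = 182.27 + 12.37 = 194.64 million.
Not in labor force = 33.89 + 1.44 + 14.53 + 15.46 = 65.32 million (those not working and not actively searching are outside the labor force — including those who want a job but have given up searching).
Civilian working-age population = 194.64 + 65.32 = 259.96 million.
Unemployment rate = 12.37 / 194.64 = 6.36%.
Labor force participation rate = 194.64 / 259.96 = 74.87%.

Unemployment rate ≈ 6.36%; labor force participation rate ≈ 74.87%.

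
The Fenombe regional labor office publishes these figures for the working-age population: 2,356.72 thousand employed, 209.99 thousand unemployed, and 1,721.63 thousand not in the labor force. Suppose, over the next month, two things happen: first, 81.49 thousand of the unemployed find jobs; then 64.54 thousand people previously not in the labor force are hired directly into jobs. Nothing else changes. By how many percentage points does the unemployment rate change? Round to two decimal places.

The unemployment rate changes by −3.30 percentage points.

Initially, labor force = 2,356.72 + 209.99 = 2,566.71 thousand, so u = 209.99/2,566.71 = 8.18%.
After the first change, unemployed falls and employed rises by 81.49; labor force unchanged → E = 2,438.21, U = 128.50, labor force = 2,566.71 thousand.
After the second change, employed and labor force both rise by 64.54; unemployed unchanged → E = 2,502.75, U = 128.50, labor force = 2,631.25 thousand.
New unemployment rate = 128.50 / 2,631.25 = 4.88%.
Change = 4.88% − 8.18% = −3.30 percentage points.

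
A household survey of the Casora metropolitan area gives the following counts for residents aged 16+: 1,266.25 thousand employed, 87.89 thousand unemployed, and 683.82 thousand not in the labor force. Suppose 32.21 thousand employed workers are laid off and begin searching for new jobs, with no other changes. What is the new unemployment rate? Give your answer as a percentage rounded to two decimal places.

New unemployment rate ≈ 8.87%.

Initially, labor force = 1,266.25 + 87.89 = 1,354.14 thousand, so u = 87.89/1,354.14 = 6.49%.
After the change, employed falls and unemployed rises by 32.21; labor force unchanged → E = 1,234.04, U = 120.10, labor force = 1,354.14 thousand.
New unemployment rate = 120.10 / 1,354.14 = 8.87%.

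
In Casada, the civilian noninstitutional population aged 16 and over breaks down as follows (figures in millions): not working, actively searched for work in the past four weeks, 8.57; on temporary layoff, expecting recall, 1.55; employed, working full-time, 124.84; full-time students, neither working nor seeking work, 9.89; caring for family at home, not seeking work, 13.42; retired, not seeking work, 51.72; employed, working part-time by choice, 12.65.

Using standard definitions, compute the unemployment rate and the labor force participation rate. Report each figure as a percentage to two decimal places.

Employed = 124.84 + 12.65 = 137.49 million.
Unemployed = 8.57 + 1.55 = 10.12 million (jobless and actively searching, or on temporary layoff).
Labor force = 137.49 + 10.12 = 147.61 million.
Not in labor force = 9.89 + 13.42 + 51.72 = 75.03 million (those not working and not actively searching are outside the labor force).
Civilian working-age population = 147.61 + 75.03 = 222.64 million.
Unemployment rate = 10.12 / 147.61 = 6.86%.
Labor force participation rate = 147.61 / 222.64 = 66.30%.

Unemployment rate ≈ 6.86%; labor force participation rate ≈ 66.30%.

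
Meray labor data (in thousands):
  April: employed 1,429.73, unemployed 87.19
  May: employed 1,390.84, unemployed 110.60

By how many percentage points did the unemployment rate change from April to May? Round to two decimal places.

April: labor force = 1,429.73 + 87.19 = 1,516.92; u = 87.19/1,516.92 = 5.75%.
May: labor force = 1,390.84 + 110.60 = 1,501.44; u = 110.60/1,501.44 = 7.37%.
Change = 7.37% − 5.75% = +1.62 pp.

The unemployment rate changed by +1.62 percentage points.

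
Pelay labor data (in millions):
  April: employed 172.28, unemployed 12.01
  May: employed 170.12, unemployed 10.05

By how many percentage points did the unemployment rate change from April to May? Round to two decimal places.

The unemployment rate changed by −0.94 percentage points.

April: labor force = 172.28 + 12.01 = 184.29; u = 12.01/184.29 = 6.52%.
May: labor force = 170.12 + 10.05 = 180.17; u = 10.05/180.17 = 5.58%.
Change = 5.58% − 6.52% = −0.94 pp.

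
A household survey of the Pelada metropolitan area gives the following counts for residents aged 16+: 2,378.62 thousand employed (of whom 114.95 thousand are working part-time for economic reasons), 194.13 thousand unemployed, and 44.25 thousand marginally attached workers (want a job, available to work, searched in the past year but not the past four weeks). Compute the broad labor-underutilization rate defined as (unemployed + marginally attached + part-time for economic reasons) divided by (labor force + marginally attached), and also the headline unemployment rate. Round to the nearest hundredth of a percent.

Broad underutilization rate ≈ 13.50%; headline unemployment rate ≈ 7.55%.

Labor force = 2,378.62 + 194.13 = 2,572.75 thousand.
Numerator = 194.13 + 44.25 + 114.95 = 353.33 thousand.
Denominator = 2,572.75 + 44.25 = 2,617.00 thousand.
Broad rate = 353.33 / 2,617.00 = 13.50%.
Headline unemployment rate = 194.13 / 2,572.75 = 7.55%.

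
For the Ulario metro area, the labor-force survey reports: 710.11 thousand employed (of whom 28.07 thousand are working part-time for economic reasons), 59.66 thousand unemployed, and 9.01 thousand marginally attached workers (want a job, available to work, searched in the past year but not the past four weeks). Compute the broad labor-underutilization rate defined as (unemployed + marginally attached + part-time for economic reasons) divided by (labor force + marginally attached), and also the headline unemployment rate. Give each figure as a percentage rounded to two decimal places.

Broad underutilization rate ≈ 12.42%; headline unemployment rate ≈ 7.75%.

Labor force = 710.11 + 59.66 = 769.77 thousand.
Numerator = 59.66 + 9.01 + 28.07 = 96.74 thousand.
Denominator = 769.77 + 9.01 = 778.78 thousand.
Broad rate = 96.74 / 778.78 = 12.42%.
Headline unemployment rate = 59.66 / 769.77 = 7.75%.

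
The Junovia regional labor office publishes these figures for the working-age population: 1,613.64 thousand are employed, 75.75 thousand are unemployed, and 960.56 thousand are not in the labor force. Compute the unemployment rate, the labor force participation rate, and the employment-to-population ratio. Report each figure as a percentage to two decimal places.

Unemployment rate ≈ 4.48%; labor force participation rate ≈ 63.75%; employment-population ratio ≈ 60.89%.

Labor force = employed + unemployed = 1,613.64 + 75.75 = 1,689.39 thousand.
Working-age population = 1,689.39 + 960.56 = 2,649.95 thousand.
Unemployment rate = 75.75 / 1,689.39 = 4.48%.
Labor force participation rate = 1,689.39 / 2,649.95 = 63.75%.
Employment-population ratio = 1,613.64 / 2,649.95 = 60.89%.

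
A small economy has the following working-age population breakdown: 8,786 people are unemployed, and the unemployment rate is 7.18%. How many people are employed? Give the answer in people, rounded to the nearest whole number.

About 113,582 are employed.

Labor force = U / u = 8,786 / 0.0718 ≈ 122,368.
Employed = labor force − unemployed = 122,368 − 8,786 = 113,582.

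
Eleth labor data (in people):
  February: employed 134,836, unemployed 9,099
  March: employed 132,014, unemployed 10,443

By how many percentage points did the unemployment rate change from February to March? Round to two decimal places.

The unemployment rate changed by +1.01 percentage points.

February: labor force = 134,836 + 9,099 = 143,935; u = 9,099/143,935 = 6.32%.
March: labor force = 132,014 + 10,443 = 142,457; u = 10,443/142,457 = 7.33%.
Change = 7.33% − 6.32% = +1.01 pp.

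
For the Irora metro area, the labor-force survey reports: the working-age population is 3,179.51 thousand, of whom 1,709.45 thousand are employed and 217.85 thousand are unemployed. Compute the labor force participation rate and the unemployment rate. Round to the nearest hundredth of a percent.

Labor force participation rate ≈ 60.62%; unemployment rate ≈ 11.30%.

Labor force = employed + unemployed = 1,709.45 + 217.85 = 1,927.30 thousand.
Unemployment rate = 217.85 / 1,927.30 = 11.30%.
Labor force participation rate = 1,927.30 / 3,179.51 = 60.62%.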